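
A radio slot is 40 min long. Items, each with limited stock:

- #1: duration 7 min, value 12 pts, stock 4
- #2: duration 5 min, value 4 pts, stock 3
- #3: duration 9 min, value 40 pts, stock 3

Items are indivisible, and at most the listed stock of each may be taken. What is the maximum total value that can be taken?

Best selections within duration 40 and stock limits:
- 1×#1 + 1×#2 + 3×#3: duration 39, value 136
- 1×#1 + 3×#3: duration 34, value 132
- 2×#2 + 3×#3: duration 37, value 128
- 1×#2 + 3×#3: duration 32, value 124
Best: 136 pts.

136 pts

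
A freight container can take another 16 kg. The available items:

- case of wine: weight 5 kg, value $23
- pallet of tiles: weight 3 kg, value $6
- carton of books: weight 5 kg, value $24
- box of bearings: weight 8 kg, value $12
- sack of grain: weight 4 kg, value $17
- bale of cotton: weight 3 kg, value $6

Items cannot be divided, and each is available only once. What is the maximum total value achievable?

This is a 0/1 knapsack; check combinations near the capacity.
- case of wine+carton of books+sack of grain: weight 5+5+4=14, value 23+24+17=64
- case of wine+pallet of tiles+carton of books+bale of cotton: weight 5+3+5+3=16, value 23+6+24+6=59
- case of wine+pallet of tiles+carton of books: weight 5+3+5=13, value 23+6+24=53
Best: $64.

$64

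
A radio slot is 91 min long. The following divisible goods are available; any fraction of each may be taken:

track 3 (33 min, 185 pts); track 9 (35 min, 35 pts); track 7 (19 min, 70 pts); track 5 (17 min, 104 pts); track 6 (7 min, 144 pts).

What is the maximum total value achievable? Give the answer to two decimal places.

Take in order of value per unit:
- track 6 (144/7 per unit): all 7 → value 144, running total 144.00
- track 5 (104/17 per unit): all 17 → value 104, running total 248.00
- track 3 (185/33 per unit): all 33 → value 185, running total 433.00
- track 7 (70/19 per unit): all 19 → value 70, running total 503.00
- track 9 (35/35 per unit): 15 of 35 → value 15×35/35 = 15.0000, running total 518.00
Total 518.00.

518.00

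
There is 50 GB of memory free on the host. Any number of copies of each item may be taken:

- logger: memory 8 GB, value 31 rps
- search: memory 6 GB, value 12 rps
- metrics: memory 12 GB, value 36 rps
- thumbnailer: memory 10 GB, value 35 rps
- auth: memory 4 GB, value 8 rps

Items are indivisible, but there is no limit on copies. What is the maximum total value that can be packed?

Best value-per-unit is logger at 31/8; filling with it alone gives 6×31 = 186.
Optimal mix: 5×logger + 1×thumbnailer → memory 50, value 190.

190 rps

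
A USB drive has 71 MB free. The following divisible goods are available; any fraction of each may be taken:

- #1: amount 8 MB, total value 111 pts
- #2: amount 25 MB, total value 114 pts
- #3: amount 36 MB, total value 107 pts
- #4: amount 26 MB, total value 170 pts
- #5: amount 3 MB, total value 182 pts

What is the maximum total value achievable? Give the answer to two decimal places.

Take in order of value per unit:
- #5 (182/3 per unit): all 3 → value 182, running total 182.00
- #1 (111/8 per unit): all 8 → value 111, running total 293.00
- #4 (170/26 per unit): all 26 → value 170, running total 463.00
- #2 (114/25 per unit): all 25 → value 114, running total 577.00
- #3 (107/36 per unit): 9 of 36 → value 9×107/36 = 26.7500, running total 603.75
Total 603.75.

603.75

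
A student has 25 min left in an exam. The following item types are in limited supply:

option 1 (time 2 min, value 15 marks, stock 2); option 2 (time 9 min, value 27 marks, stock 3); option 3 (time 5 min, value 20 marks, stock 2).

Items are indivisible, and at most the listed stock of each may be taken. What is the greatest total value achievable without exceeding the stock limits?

Top feasible selections:
- 2×option 1 + 1×option 2 + 2×option 3: time 23, value 97
- 1×option 1 + 2×option 2 + 1×option 3: time 25, value 89
- 2×option 1 + 2×option 2: time 22, value 84
Best: 97 marks.

97 marks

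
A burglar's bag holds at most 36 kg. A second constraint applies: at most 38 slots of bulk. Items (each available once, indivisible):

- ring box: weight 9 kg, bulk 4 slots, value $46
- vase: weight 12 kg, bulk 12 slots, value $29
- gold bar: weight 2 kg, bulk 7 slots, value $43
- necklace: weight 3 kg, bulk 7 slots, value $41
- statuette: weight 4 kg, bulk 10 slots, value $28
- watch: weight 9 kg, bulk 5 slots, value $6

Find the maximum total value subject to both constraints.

$165

Feasible sets respecting both limits:
- ring box+vase+gold bar+necklace+watch: weight 35, bulk 35, value 165
- ring box+gold bar+necklace+statuette+watch: weight 27, bulk 33, value 164
- ring box+vase+gold bar+necklace: weight 26, bulk 30, value 159
- ring box+gold bar+necklace+statuette: weight 18, bulk 28, value 158
Best: $165.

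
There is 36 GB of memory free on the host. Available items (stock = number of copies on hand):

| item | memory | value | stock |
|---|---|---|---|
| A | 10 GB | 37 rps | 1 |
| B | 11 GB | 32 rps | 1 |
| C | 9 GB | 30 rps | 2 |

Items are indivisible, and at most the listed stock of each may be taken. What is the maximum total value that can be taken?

Top feasible selections:
- 1×A + 1×B + 1×C: memory 30, value 99
- 1×A + 2×C: memory 28, value 97
- 1×B + 2×C: memory 29, value 92
Best: 99 rps.

99 rps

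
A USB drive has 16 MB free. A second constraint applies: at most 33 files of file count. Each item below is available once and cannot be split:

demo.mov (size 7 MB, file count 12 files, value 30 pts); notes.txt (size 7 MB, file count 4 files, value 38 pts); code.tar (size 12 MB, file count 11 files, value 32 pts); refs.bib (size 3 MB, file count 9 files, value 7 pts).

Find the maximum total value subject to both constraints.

Feasible sets respecting both limits:
- demo.mov+notes.txt: size 14, file count 16, value 68
- notes.txt+refs.bib: size 10, file count 13, value 45
- code.tar+refs.bib: size 15, file count 20, value 39
- notes.txt: size 7, file count 4, value 38
Best: 68 pts.

68 pts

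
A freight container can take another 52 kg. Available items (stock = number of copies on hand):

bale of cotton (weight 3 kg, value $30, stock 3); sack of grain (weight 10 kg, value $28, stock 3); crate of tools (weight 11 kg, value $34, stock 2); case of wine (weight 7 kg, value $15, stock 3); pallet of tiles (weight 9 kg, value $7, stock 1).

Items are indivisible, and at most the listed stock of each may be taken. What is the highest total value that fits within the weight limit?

$214

Best selections within weight 52 and stock limits:
- 3×bale of cotton + 2×sack of grain + 2×crate of tools: weight 51, value 214
- 3×bale of cotton + 3×sack of grain + 1×crate of tools: weight 50, value 208
Best: $214.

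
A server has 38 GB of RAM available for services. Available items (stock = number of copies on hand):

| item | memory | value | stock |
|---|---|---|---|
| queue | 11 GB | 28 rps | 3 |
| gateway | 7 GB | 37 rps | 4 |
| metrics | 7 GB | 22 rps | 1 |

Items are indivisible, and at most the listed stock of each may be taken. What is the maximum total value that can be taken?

170 rps

Top feasible selections:
- 4×gateway + 1×metrics: memory 35, value 170
- 4×gateway: memory 28, value 148
- 1×queue + 3×gateway: memory 32, value 139
Best: 170 rps.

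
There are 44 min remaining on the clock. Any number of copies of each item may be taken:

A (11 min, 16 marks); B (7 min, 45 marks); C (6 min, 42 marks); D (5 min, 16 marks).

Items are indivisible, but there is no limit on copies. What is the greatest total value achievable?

Best value-per-unit is C at 42/6; filling with it alone gives 7×42 = 294.
Optimal mix: 2×B + 5×C → time 44, value 300.

300 marks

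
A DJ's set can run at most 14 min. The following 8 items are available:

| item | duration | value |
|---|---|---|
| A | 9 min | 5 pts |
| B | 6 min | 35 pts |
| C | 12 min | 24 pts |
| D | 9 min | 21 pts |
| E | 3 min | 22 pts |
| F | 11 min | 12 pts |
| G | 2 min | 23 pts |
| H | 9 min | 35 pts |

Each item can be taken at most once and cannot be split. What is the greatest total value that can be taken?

80 pts

This is a 0/1 knapsack; check combinations near the capacity.
- B+E+G: duration 6+3+2=11, value 35+22+23=80
- E+G+H: duration 3+2+9=14, value 22+23+35=80
- D+E+G: duration 9+3+2=14, value 21+22+23=66
- B+G: duration 6+2=8, value 35+23=58
Best: 80 pts.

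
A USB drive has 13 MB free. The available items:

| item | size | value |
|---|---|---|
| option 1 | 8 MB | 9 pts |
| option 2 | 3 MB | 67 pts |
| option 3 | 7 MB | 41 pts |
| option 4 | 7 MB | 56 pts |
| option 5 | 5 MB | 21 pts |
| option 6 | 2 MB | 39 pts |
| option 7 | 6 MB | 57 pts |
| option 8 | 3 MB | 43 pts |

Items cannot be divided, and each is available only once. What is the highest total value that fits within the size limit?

170 pts

This is a 0/1 knapsack; check combinations near the capacity.
- option 2+option 5+option 6+option 8: size 3+5+2+3=13, value 67+21+39+43=170
- option 2+option 7+option 8: size 3+6+3=12, value 67+57+43=167
- option 2+option 4+option 8: size 3+7+3=13, value 67+56+43=166
- option 2+option 6+option 7: size 3+2+6=11, value 67+39+57=163
Best: 170 pts.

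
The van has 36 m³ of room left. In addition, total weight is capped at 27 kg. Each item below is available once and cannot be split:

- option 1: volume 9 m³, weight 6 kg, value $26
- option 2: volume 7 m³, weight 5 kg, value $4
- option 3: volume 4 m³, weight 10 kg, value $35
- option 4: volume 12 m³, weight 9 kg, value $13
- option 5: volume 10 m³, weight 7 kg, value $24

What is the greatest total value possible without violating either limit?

Feasible sets respecting both limits:
- option 1+option 3+option 5: volume 23, weight 23, value 85
- option 1+option 3+option 4: volume 25, weight 25, value 74
- option 3+option 4+option 5: volume 26, weight 26, value 72
- option 1+option 2+option 3: volume 20, weight 21, value 65
Best: $85.

$85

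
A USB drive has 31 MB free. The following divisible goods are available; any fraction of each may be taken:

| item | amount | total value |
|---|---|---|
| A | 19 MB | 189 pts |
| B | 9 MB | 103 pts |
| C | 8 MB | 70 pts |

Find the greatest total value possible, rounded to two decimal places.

Take in order of value per unit:
- B (103/9 per unit): all 9 → value 103, running total 103.00
- A (189/19 per unit): all 19 → value 189, running total 292.00
- C (70/8 per unit): 3 of 8 → value 3×70/8 = 26.2500, running total 318.25
Total 318.25.

318.25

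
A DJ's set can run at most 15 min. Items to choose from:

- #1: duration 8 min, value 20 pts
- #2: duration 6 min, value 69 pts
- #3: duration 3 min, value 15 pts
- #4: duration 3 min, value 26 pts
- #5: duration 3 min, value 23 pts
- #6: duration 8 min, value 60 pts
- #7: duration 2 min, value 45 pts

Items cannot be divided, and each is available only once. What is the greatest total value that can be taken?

163 pts

Check high-value combinations within 15 min:
- #2+#4+#5+#7: duration 6+3+3+2=14, value 69+26+23+45=163
- #2+#3+#4+#7: duration 6+3+3+2=14, value 69+15+26+45=155
- #2+#3+#5+#7: duration 6+3+3+2=14, value 69+15+23+45=152
- #2+#4+#7: duration 6+3+2=11, value 69+26+45=140
- #2+#5+#7: duration 6+3+2=11, value 69+23+45=137
Best: 163 pts.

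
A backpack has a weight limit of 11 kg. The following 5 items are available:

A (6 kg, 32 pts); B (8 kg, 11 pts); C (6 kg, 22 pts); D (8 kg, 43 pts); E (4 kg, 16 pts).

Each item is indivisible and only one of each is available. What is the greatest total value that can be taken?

Check high-value combinations within 11 kg:
- A+E: weight 6+4=10, value 32+16=48
- D: weight 8, value 43
- C+E: weight 6+4=10, value 22+16=38
Best: 48 pts.

48 pts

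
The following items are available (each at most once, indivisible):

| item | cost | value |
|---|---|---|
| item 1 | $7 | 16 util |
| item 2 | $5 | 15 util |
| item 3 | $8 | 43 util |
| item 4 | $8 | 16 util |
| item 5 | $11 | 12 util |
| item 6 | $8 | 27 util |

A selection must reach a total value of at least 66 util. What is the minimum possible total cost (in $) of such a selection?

16

Subsets with value ≥ 66, sorted by total cost:
- item 3+item 6: cost 16, value 70
- item 1+item 2+item 3: cost 20, value 74
Minimum cost: 16 $.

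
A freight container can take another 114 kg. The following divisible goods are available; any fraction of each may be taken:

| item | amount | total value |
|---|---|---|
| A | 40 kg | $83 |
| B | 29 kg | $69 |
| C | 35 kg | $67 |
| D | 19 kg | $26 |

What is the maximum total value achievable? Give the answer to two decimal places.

Take in order of value per unit:
- B (69/29 per unit): all 29 → value 69, running total 69.00
- A (83/40 per unit): all 40 → value 83, running total 152.00
- C (67/35 per unit): all 35 → value 67, running total 219.00
- D (26/19 per unit): 10 of 19 → value 10×26/19 = 13.6842, running total 232.68
Total 232.68.

232.68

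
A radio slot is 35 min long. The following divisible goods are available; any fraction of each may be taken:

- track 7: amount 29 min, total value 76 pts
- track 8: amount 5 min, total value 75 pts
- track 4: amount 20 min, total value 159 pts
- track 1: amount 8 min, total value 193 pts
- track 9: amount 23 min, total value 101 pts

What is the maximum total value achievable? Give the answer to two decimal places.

435.78

Take in order of value per unit:
- track 1 (193/8 per unit): all 8 → value 193, running total 193.00
- track 8 (75/5 per unit): all 5 → value 75, running total 268.00
- track 4 (159/20 per unit): all 20 → value 159, running total 427.00
- track 9 (101/23 per unit): 2 of 23 → value 2×101/23 = 8.7826, running total 435.78
Total 435.78.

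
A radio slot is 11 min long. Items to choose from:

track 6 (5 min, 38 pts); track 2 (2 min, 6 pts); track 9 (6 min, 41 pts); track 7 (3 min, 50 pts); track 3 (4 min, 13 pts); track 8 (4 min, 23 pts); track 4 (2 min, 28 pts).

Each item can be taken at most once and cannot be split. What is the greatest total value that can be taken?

This is a 0/1 knapsack; check combinations near the capacity.
- track 9+track 7+track 4: duration 6+3+2=11, value 41+50+28=119
- track 6+track 7+track 4: duration 5+3+2=10, value 38+50+28=116
- track 2+track 7+track 8+track 4: duration 2+3+4+2=11, value 6+50+23+28=107
Best: 119 pts.

119 pts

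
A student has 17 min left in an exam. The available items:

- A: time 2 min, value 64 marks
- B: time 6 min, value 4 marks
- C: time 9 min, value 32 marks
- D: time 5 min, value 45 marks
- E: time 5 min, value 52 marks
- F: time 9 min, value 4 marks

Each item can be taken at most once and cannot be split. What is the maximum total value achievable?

161 marks

This is a 0/1 knapsack; check combinations near the capacity.
- A+D+E: time 2+5+5=12, value 64+45+52=161
- A+C+E: time 2+9+5=16, value 64+32+52=148
- A+C+D: time 2+9+5=16, value 64+32+45=141
- A+B+E: time 2+6+5=13, value 64+4+52=120
- A+E+F: time 2+5+9=16, value 64+52+4=120
Best: 161 marks.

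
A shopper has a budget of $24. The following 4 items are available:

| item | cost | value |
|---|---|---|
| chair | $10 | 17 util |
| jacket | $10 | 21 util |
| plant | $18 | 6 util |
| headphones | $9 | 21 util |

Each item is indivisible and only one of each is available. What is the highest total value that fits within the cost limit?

This is a 0/1 knapsack; check combinations near the capacity.
- jacket+headphones: cost 10+9=19, value 21+21=42
- chair+headphones: cost 10+9=19, value 17+21=38
- chair+jacket: cost 10+10=20, value 17+21=38
Best: 42 util.

42 util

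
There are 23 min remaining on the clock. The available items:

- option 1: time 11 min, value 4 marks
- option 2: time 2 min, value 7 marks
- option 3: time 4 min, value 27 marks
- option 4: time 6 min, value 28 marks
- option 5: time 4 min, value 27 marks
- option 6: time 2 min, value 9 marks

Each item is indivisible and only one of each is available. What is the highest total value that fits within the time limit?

98 marks

Check high-value combinations within 23 min:
- option 2+option 3+option 4+option 5+option 6: time 2+4+6+4+2=18, value 7+27+28+27+9=98
- option 3+option 4+option 5+option 6: time 4+6+4+2=16, value 27+28+27+9=91
- option 2+option 3+option 4+option 5: time 2+4+6+4=16, value 7+27+28+27=89
Best: 98 marks.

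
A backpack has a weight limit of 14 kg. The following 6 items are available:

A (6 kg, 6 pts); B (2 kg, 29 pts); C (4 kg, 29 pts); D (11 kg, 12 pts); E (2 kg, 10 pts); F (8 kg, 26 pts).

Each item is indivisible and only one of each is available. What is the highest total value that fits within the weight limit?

84 pts

Check high-value combinations within 14 kg:
- B+C+F: weight 2+4+8=14, value 29+29+26=84
- A+B+C+E: weight 6+2+4+2=14, value 6+29+29+10=74
- B+C+E: weight 2+4+2=8, value 29+29+10=68
Best: 84 pts.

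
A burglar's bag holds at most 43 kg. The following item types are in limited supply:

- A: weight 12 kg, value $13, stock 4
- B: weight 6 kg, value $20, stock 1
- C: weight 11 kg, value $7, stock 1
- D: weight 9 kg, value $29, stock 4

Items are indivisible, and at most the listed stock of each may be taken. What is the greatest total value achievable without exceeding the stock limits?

Best selections within weight 43 and stock limits:
- 1×B + 4×D: weight 42, value 136
- 4×D: weight 36, value 116
Best: $136.

$136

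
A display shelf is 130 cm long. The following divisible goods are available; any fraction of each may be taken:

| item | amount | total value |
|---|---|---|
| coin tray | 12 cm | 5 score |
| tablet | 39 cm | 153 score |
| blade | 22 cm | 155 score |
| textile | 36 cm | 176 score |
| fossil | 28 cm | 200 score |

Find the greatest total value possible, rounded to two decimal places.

686.08

Take in order of value per unit:
- fossil (200/28 per unit): all 28 → value 200, running total 200.00
- blade (155/22 per unit): all 22 → value 155, running total 355.00
- textile (176/36 per unit): all 36 → value 176, running total 531.00
- tablet (153/39 per unit): all 39 → value 153, running total 684.00
- coin tray (5/12 per unit): 5 of 12 → value 5×5/12 = 2.0833, running total 686.08
Total 686.08.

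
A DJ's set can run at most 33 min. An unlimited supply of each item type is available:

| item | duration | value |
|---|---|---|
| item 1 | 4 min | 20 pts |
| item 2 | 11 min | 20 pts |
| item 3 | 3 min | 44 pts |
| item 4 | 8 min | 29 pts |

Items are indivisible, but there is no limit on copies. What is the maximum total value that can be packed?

Best value-per-unit is item 3 at 44/3, and filling with it alone uses duration 11×3=33. No mix of the others beats 11×44 = 484.

484 pts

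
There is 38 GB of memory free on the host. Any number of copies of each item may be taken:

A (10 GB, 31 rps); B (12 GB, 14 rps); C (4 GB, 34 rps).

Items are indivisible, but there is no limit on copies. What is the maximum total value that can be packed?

Best value-per-unit is C at 34/4, and filling with it alone uses memory 9×4=36. No mix of the others beats 9×34 = 306.

306 rps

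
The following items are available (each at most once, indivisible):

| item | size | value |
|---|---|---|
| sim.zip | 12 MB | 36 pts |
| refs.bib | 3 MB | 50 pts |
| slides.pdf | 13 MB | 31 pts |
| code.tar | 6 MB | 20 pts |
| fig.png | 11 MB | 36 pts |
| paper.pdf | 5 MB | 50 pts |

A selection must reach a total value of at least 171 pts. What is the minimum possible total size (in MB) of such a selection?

Subsets with value ≥ 171, sorted by total size:
- sim.zip+refs.bib+fig.png+paper.pdf: size 31, value 172
- sim.zip+refs.bib+code.tar+fig.png+paper.pdf: size 37, value 192
Minimum size: 31 MB.

31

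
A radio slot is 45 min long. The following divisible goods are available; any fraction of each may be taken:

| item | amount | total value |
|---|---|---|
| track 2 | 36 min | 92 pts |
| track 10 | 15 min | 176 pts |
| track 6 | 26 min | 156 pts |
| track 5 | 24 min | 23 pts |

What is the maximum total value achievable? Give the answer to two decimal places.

Take in order of value per unit:
- track 10 (176/15 per unit): all 15 → value 176, running total 176.00
- track 6 (156/26 per unit): all 26 → value 156, running total 332.00
- track 2 (92/36 per unit): 4 of 36 → value 4×92/36 = 10.2222, running total 342.22
Total 342.22.

342.22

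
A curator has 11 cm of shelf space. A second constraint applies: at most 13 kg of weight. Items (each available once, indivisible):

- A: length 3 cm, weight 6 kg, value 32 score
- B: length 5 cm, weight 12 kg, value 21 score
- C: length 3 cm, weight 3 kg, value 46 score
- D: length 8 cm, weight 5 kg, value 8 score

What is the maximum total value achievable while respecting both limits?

78 score

Feasible sets respecting both limits:
- A+C: length 6, weight 9, value 78
- C+D: length 11, weight 8, value 54
- C: length 3, weight 3, value 46
Best: 78 score.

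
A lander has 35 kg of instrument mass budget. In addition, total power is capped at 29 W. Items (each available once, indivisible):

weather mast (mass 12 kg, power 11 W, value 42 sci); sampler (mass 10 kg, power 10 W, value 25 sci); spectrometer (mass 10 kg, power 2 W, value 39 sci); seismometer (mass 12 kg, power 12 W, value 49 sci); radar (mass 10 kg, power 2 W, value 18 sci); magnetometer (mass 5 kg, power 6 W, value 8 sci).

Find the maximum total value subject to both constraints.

Feasible sets respecting both limits:
- weather mast+spectrometer+seismometer: mass 34, power 25, value 130
- sampler+spectrometer+seismometer: mass 32, power 24, value 113
- weather mast+seismometer+radar: mass 34, power 25, value 109
Best: 130 sci.

130 sci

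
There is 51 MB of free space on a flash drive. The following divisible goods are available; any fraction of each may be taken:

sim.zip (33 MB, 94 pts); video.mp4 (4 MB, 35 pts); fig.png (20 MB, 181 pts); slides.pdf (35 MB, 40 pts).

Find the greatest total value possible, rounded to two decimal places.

292.91

Take in order of value per unit:
- fig.png (181/20 per unit): all 20 → value 181, running total 181.00
- video.mp4 (35/4 per unit): all 4 → value 35, running total 216.00
- sim.zip (94/33 per unit): 27 of 33 → value 27×94/33 = 76.9091, running total 292.91
Total 292.91.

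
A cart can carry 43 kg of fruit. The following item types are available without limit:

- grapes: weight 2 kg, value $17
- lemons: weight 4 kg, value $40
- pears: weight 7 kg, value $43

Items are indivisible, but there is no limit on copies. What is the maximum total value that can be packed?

Best value-per-unit is lemons at 40/4; filling with it alone gives 10×40 = 400.
Optimal mix: 1×grapes + 10×lemons → weight 42, value 417.

$417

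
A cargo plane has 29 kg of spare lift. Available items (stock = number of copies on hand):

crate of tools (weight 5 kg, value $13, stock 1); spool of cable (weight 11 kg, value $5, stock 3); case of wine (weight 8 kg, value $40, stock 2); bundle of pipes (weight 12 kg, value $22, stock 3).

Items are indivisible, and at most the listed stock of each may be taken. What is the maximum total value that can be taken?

Best selections within weight 29 and stock limits:
- 2×case of wine + 1×bundle of pipes: weight 28, value 102
- 1×crate of tools + 2×case of wine: weight 21, value 93
- 1×spool of cable + 2×case of wine: weight 27, value 85
Best: $102.

$102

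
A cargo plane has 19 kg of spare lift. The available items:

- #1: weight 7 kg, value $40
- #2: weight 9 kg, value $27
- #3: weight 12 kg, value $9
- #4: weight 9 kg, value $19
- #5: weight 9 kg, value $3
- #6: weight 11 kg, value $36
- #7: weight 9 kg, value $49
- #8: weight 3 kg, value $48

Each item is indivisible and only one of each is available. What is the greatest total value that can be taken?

Check high-value combinations within 19 kg:
- #1+#7+#8: weight 7+9+3=19, value 40+49+48=137
- #1+#2+#8: weight 7+9+3=19, value 40+27+48=115
- #1+#4+#8: weight 7+9+3=19, value 40+19+48=107
- #7+#8: weight 9+3=12, value 49+48=97
Best: $137.

$137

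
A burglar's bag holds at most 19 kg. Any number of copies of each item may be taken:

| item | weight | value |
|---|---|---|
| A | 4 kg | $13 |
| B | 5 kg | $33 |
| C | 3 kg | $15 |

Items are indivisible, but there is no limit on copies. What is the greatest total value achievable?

Best value-per-unit is B at 33/5; filling with it alone gives 3×33 = 99.
Optimal mix: 3×B + 1×C → weight 18, value 114.

$114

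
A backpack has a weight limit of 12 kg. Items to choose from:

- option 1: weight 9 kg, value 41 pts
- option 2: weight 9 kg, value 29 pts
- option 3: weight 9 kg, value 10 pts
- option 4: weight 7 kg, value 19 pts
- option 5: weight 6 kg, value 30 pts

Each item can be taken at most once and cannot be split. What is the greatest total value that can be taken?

Check high-value combinations within 12 kg:
- option 1: weight 9, value 41
- option 5: weight 6, value 30
- option 2: weight 9, value 29
Best: 41 pts.

41 pts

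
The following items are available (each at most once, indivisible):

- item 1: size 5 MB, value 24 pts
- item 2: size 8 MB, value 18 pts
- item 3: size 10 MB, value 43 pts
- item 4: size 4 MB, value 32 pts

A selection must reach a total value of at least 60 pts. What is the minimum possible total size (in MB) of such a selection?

14

Subsets with value ≥ 60, sorted by total size:
- item 3+item 4: size 14, value 75
- item 1+item 3: size 15, value 67
- item 1+item 2+item 4: size 17, value 74
- item 2+item 3: size 18, value 61
Minimum size: 14 MB.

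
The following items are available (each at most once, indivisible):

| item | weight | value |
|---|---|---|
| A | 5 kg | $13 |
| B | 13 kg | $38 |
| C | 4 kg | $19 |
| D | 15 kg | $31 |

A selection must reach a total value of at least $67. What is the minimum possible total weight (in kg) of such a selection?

Subsets with value ≥ 67, sorted by total weight:
- A+B+C: weight 22, value 70
- B+D: weight 28, value 69
- B+C+D: weight 32, value 88
Minimum weight: 22 kg.

22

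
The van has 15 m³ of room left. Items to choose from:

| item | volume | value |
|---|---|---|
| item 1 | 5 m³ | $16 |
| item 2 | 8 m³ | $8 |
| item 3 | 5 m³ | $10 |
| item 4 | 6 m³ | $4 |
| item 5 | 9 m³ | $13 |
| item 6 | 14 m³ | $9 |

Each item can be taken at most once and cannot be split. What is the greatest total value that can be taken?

Check high-value combinations within 15 m³:
- item 1+item 5: volume 5+9=14, value 16+13=29
- item 1+item 3: volume 5+5=10, value 16+10=26
- item 1+item 2: volume 5+8=13, value 16+8=24
Best: $29.

$29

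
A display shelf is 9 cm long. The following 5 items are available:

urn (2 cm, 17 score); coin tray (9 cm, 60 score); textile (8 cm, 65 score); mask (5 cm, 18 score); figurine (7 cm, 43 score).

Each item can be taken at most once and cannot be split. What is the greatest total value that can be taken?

65 score

Check high-value combinations within 9 cm:
- textile: length 8, value 65
- coin tray: length 9, value 60
- urn+figurine: length 2+7=9, value 17+43=60
- figurine: length 7, value 43
- urn+mask: length 2+5=7, value 17+18=35
Best: 65 score.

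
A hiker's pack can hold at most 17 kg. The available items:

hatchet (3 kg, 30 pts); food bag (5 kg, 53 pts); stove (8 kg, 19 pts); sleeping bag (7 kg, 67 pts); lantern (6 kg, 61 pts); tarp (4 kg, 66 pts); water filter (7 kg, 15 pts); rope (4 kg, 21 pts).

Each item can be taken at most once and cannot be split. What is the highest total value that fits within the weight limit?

Check high-value combinations within 17 kg:
- sleeping bag+lantern+tarp: weight 7+6+4=17, value 67+61+66=194
- food bag+sleeping bag+tarp: weight 5+7+4=16, value 53+67+66=186
- food bag+lantern+tarp: weight 5+6+4=15, value 53+61+66=180
Best: 194 pts.

194 pts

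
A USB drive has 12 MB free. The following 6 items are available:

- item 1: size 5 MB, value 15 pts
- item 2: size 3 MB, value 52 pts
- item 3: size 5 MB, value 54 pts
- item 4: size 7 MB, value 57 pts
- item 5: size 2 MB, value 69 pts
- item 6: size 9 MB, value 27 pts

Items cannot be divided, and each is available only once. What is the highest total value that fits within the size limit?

Check high-value combinations within 12 MB:
- item 2+item 4+item 5: size 3+7+2=12, value 52+57+69=178
- item 2+item 3+item 5: size 3+5+2=10, value 52+54+69=175
- item 1+item 3+item 5: size 5+5+2=12, value 15+54+69=138
- item 1+item 2+item 5: size 5+3+2=10, value 15+52+69=136
- item 4+item 5: size 7+2=9, value 57+69=126
Best: 178 pts.

178 pts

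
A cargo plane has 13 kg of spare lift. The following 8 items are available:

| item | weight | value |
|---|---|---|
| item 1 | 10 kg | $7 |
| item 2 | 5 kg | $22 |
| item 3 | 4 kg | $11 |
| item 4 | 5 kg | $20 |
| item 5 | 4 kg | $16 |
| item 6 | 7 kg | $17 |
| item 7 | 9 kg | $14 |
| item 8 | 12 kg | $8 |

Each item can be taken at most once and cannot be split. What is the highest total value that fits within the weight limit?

$49

This is a 0/1 knapsack; check combinations near the capacity.
- item 2+item 3+item 5: weight 5+4+4=13, value 22+11+16=49
- item 3+item 4+item 5: weight 4+5+4=13, value 11+20+16=47
- item 2+item 4: weight 5+5=10, value 22+20=42
Best: $49.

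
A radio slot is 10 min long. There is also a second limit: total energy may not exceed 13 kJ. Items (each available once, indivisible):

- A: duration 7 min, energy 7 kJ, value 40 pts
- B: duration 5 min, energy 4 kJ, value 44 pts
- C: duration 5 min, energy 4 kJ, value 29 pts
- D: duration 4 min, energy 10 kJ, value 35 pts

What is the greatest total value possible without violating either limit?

Feasible sets respecting both limits:
- B+C: duration 10, energy 8, value 73
- B: duration 5, energy 4, value 44
- A: duration 7, energy 7, value 40
Best: 73 pts.

73 pts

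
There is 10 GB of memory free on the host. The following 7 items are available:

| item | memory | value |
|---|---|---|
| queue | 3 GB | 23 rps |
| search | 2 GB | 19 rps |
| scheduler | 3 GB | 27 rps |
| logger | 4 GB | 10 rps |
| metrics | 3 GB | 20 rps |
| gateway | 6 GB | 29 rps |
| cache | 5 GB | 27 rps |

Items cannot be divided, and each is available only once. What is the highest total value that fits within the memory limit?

73 rps

Check high-value combinations within 10 GB:
- search+scheduler+cache: memory 2+3+5=10, value 19+27+27=73
- queue+scheduler+metrics: memory 3+3+3=9, value 23+27+20=70
- queue+search+scheduler: memory 3+2+3=8, value 23+19+27=69
- queue+search+cache: memory 3+2+5=10, value 23+19+27=69
Best: 73 rps.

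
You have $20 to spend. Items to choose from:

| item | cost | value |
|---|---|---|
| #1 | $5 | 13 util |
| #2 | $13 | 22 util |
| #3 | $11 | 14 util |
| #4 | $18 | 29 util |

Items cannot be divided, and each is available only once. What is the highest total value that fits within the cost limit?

35 util

Check high-value combinations within $20:
- #1+#2: cost 5+13=18, value 13+22=35
- #4: cost 18, value 29
- #1+#3: cost 5+11=16, value 13+14=27
- #2: cost 13, value 22
- #3: cost 11, value 14
Best: 35 util.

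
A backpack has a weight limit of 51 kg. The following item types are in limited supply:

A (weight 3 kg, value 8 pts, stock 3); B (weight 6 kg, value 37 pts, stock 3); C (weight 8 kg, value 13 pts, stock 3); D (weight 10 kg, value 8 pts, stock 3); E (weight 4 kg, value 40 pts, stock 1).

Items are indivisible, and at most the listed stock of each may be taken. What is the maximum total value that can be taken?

Top feasible selections:
- 3×A + 3×B + 2×C + 1×E: weight 47, value 201
- 1×A + 3×B + 3×C + 1×E: weight 49, value 198
- 3×A + 3×B + 1×C + 1×D + 1×E: weight 49, value 196
- 2×A + 3×B + 2×C + 1×E: weight 44, value 193
Best: 201 pts.

201 pts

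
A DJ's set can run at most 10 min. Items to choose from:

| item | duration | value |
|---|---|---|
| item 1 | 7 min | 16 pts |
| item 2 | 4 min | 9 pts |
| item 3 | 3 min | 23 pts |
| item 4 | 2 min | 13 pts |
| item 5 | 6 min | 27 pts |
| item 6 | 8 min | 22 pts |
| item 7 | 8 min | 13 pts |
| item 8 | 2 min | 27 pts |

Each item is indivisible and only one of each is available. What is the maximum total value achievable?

67 pts

This is a 0/1 knapsack; check combinations near the capacity.
- item 4+item 5+item 8: duration 2+6+2=10, value 13+27+27=67
- item 3+item 4+item 8: duration 3+2+2=7, value 23+13+27=63
- item 2+item 3+item 8: duration 4+3+2=9, value 9+23+27=59
Best: 67 pts.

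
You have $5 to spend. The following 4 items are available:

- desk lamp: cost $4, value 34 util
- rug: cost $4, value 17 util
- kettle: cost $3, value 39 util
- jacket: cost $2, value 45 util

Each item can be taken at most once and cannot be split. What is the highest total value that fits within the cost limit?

This is a 0/1 knapsack; check combinations near the capacity.
- kettle+jacket: cost 3+2=5, value 39+45=84
- jacket: cost 2, value 45
- kettle: cost 3, value 39
- desk lamp: cost 4, value 34
Best: 84 util.

84 util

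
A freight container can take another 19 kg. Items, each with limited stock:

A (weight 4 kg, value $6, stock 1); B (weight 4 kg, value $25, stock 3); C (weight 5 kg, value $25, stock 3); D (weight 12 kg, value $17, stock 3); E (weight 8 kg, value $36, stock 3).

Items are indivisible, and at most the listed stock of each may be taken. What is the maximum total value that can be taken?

$100

Best selections within weight 19 and stock limits:
- 3×B + 1×C: weight 17, value 100
- 2×B + 2×C: weight 18, value 100
- 1×B + 3×C: weight 19, value 100
- 2×B + 1×E: weight 16, value 86
Best: $100.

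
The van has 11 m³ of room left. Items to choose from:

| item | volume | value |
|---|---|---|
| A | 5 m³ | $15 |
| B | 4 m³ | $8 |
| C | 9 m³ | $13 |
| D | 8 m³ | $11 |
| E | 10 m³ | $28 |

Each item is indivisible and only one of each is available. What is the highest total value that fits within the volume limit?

$28

Check high-value combinations within 11 m³:
- E: volume 10, value 28
- A+B: volume 5+4=9, value 15+8=23
- A: volume 5, value 15
- C: volume 9, value 13
- D: volume 8, value 11
Best: $28.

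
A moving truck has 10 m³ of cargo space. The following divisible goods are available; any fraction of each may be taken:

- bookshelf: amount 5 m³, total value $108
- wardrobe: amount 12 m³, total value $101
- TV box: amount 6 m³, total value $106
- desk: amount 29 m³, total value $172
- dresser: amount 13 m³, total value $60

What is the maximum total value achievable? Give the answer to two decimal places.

Take in order of value per unit:
- bookshelf (108/5 per unit): all 5 → value 108, running total 108.00
- TV box (106/6 per unit): 5 of 6 → value 5×106/6 = 88.3333, running total 196.33
Total 196.33.

196.33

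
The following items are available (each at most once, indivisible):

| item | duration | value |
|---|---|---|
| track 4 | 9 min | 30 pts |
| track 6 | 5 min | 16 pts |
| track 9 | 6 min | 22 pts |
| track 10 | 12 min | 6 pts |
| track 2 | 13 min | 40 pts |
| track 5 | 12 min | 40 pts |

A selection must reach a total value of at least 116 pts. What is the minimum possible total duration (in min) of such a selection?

Subsets with value ≥ 116, sorted by total duration:
- track 6+track 9+track 2+track 5: duration 36, value 118
- track 4+track 6+track 2+track 5: duration 39, value 126
- track 4+track 9+track 2+track 5: duration 40, value 132
Minimum duration: 36 min.

36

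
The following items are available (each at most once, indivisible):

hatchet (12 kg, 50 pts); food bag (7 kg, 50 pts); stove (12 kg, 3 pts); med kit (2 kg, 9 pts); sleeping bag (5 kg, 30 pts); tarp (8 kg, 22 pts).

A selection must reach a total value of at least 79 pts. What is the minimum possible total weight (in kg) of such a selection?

Subsets with value ≥ 79, sorted by total weight:
- food bag+sleeping bag: weight 12, value 80
- food bag+med kit+sleeping bag: weight 14, value 89
Minimum weight: 12 kg.

12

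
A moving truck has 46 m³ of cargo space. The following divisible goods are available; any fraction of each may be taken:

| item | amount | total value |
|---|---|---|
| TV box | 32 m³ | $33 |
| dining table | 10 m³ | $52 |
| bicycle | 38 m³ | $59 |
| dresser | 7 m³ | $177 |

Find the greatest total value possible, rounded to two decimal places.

Take in order of value per unit:
- dresser (177/7 per unit): all 7 → value 177, running total 177.00
- dining table (52/10 per unit): all 10 → value 52, running total 229.00
- bicycle (59/38 per unit): 29 of 38 → value 29×59/38 = 45.0263, running total 274.03
Total 274.03.

274.03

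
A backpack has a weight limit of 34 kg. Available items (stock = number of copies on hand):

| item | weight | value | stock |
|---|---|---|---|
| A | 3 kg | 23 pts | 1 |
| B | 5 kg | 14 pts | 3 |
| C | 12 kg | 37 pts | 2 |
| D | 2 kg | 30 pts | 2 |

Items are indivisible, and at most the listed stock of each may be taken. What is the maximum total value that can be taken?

Best selections within weight 34 and stock limits:
- 1×A + 3×B + 1×C + 2×D: weight 34, value 162
- 1×A + 2×C + 2×D: weight 31, value 157
- 1×A + 2×B + 1×C + 2×D: weight 29, value 148
Best: 162 pts.

162 pts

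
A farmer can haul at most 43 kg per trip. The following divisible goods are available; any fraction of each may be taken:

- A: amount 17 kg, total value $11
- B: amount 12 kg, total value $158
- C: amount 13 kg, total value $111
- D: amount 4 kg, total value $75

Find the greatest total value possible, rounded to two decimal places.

Take in order of value per unit:
- D (75/4 per unit): all 4 → value 75, running total 75.00
- B (158/12 per unit): all 12 → value 158, running total 233.00
- C (111/13 per unit): all 13 → value 111, running total 344.00
- A (11/17 per unit): 14 of 17 → value 14×11/17 = 9.0588, running total 353.06
Total 353.06.

353.06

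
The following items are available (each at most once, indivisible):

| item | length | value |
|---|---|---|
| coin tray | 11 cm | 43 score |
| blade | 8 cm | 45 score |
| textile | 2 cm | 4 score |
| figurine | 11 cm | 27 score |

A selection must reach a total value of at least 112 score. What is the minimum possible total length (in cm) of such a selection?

Subsets with value ≥ 112, sorted by total length:
- coin tray+blade+figurine: length 30, value 115
- coin tray+blade+textile+figurine: length 32, value 119
Minimum length: 30 cm.

30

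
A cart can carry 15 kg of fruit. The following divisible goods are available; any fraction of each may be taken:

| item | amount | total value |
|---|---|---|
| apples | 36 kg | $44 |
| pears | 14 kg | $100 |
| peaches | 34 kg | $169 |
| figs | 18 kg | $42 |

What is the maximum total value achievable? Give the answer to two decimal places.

Take in order of value per unit:
- pears (100/14 per unit): all 14 → value 100, running total 100.00
- peaches (169/34 per unit): 1 of 34 → value 1×169/34 = 4.9706, running total 104.97
Total 104.97.

104.97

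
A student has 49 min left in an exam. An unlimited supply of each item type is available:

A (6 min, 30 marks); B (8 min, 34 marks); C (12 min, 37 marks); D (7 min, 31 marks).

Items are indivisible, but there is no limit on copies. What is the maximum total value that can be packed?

241 marks

Best value-per-unit is A at 30/6; filling with it alone gives 8×30 = 240.
Optimal mix: 7×A + 1×D → time 49, value 241.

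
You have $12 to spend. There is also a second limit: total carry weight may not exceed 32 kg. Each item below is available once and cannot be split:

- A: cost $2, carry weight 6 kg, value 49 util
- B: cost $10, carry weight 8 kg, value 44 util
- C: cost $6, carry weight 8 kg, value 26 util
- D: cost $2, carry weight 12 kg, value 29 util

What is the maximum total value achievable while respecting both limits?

Feasible sets respecting both limits:
- A+C+D: cost 10, carry weight 26, value 104
- A+B: cost 12, carry weight 14, value 93
- A+D: cost 4, carry weight 18, value 78
- A+C: cost 8, carry weight 14, value 75
Best: 104 util.

104 util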